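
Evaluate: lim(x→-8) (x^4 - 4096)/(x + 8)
This is a standard limit.

Factor or rationalize the expression:
  lim(x→-8) (x^4 - 4096)/(x + 8) = -2048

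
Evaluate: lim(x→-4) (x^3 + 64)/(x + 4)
This is a standard limit.

Factor or rationalize the expression:
  lim(x→-4) (x^3 + 64)/(x + 4) = 48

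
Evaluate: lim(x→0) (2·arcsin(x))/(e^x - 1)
This is a 0/0 indeterminate form.

Apply L'Hôpital's rule: differentiate numerator and denominator separately.
  f(x) = 2·asin(x)   ⇒   f'(x) = 2/sqrt(1 - x^2)
  g(x) = e^(x) - 1   ⇒   g'(x) = e^(x)
  lim(x→0) f'(x)/g'(x) = lim(x→0) (2/sqrt(1 - x^2))/(e^(x))
  = 2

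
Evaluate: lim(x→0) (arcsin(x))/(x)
This is a 0/0 indeterminate form.

Apply L'Hôpital's rule: differentiate numerator and denominator separately.
  f(x) = asin(x)   ⇒   f'(x) = 1/sqrt(1 - x^2)
  g(x) = x   ⇒   g'(x) = 1
  lim(x→0) f'(x)/g'(x) = lim(x→0) (1/sqrt(1 - x^2))/(1)
  = 1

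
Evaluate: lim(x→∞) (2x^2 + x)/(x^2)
This is an ∞/∞ indeterminate form.

Apply L'Hôpital's rule: differentiate numerator and denominator separately.
  f(x) = 2·x^2 + x   ⇒   f'(x) = 4·x + 1
  g(x) = x^2   ⇒   g'(x) = 2·x
  lim(x→∞) f'(x)/g'(x) = lim(x→∞) (4·x + 1)/(2·x)
  = 2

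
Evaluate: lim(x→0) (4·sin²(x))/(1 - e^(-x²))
This is a 0/0 indeterminate form.

Apply L'Hôpital's rule: differentiate numerator and denominator separately.
  f(x) = 4·sin(x)^2   ⇒   f'(x) = 8·sin(x)·cos(x)
  g(x) = 1 - e^(-x^2)   ⇒   g'(x) = 2·x·e^(-x^2)
  lim(x→0) f'(x)/g'(x) = lim(x→0) (8·sin(x)·cos(x))/(2·x·e^(-x^2))
  = 4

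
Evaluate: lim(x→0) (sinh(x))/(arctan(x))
This is a 0/0 indeterminate form.

Apply L'Hôpital's rule: differentiate numerator and denominator separately.
  f(x) = sinh(x)   ⇒   f'(x) = cosh(x)
  g(x) = atan(x)   ⇒   g'(x) = 1/(x^2 + 1)
  lim(x→0) f'(x)/g'(x) = lim(x→0) (cosh(x))/(1/(x^2 + 1))
  = 1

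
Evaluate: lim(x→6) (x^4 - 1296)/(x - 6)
This is a standard limit.

Factor or rationalize the expression:
  lim(x→6) (x^4 - 1296)/(x - 6) = 864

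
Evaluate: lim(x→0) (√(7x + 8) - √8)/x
This is a standard limit.

Factor or rationalize the expression:
  lim(x→0) (√(7x + 8) - √8)/x = 7·sqrt(2)/8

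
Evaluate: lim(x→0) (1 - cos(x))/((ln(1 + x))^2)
This is a 0/0 indeterminate form.

Apply L'Hôpital's rule: differentiate numerator and denominator separately.
  f(x) = 1 - cos(x)   ⇒   f'(x) = sin(x)
  g(x) = ln(x + 1)^2   ⇒   g'(x) = 2·ln(x + 1)/(x + 1)
  lim(x→0) f'(x)/g'(x) = lim(x→0) (sin(x))/(2·ln(x + 1)/(x + 1))
  = 1/2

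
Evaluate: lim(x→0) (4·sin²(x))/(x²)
This is a 0/0 indeterminate form.

Apply L'Hôpital's rule: differentiate numerator and denominator separately.
  f(x) = 4·sin(x)^2   ⇒   f'(x) = 8·sin(x)·cos(x)
  g(x) = x^2   ⇒   g'(x) = 2·x
  lim(x→0) f'(x)/g'(x) = lim(x→0) (8·sin(x)·cos(x))/(2·x)
  = 4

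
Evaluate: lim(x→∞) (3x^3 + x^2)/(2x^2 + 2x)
This is an ∞/∞ indeterminate form.

Apply L'Hôpital's rule: differentiate numerator and denominator separately.
  f(x) = 3·x^3 + x^2   ⇒   f'(x) = 9·x^2 + 2·x
  g(x) = 2·x^2 + 2·x   ⇒   g'(x) = 4·x + 2
  lim(x→∞) f'(x)/g'(x) = lim(x→∞) (9·x^2 + 2·x)/(4·x + 2)
  = ∞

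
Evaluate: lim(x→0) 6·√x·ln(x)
This is a 0·∞ indeterminate form.

Rewrite 0·∞ as a quotient (0/0 or ∞/∞ form), then apply L'Hôpital's rule:
  lim(x→0) 6·√x·ln(x) = 0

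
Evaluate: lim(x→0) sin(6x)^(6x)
This is an exponential indeterminate form.

For exponential indeterminate forms, take the natural log:
  Let L = lim(x→0) sin(6x)^(6x)
  Then ln(L) = lim(x→0) [exponent × ln(base)]
  Evaluate using L'Hôpital or standard limits, then exponentiate.
  L = 1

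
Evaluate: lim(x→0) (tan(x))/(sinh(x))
This is a 0/0 indeterminate form.

Apply L'Hôpital's rule: differentiate numerator and denominator separately.
  f(x) = tan(x)   ⇒   f'(x) = tan(x)^2 + 1
  g(x) = sinh(x)   ⇒   g'(x) = cosh(x)
  lim(x→0) f'(x)/g'(x) = lim(x→0) (tan(x)^2 + 1)/(cosh(x))
  = 1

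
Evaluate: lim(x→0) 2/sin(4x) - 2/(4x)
This is an ∞-∞ indeterminate form.

Combine fractions or rationalize to convert ∞-∞ to 0/0 form:
  lim(x→0) 2/sin(4x) - 2/(4x) = 0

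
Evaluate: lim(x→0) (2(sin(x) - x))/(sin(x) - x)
This is a 0/0 indeterminate form.

Apply L'Hôpital's rule: differentiate numerator and denominator separately.
  f(x) = -2·x + 2·sin(x)   ⇒   f'(x) = 2·cos(x) - 2
  g(x) = -x + sin(x)   ⇒   g'(x) = cos(x) - 1
  lim(x→0) f'(x)/g'(x) = lim(x→0) (2·cos(x) - 2)/(cos(x) - 1)
  = 2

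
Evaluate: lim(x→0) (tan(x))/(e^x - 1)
This is a 0/0 indeterminate form.

Apply L'Hôpital's rule: differentiate numerator and denominator separately.
  f(x) = tan(x)   ⇒   f'(x) = tan(x)^2 + 1
  g(x) = e^(x) - 1   ⇒   g'(x) = e^(x)
  lim(x→0) f'(x)/g'(x) = lim(x→0) (tan(x)^2 + 1)/(e^(x))
  = 1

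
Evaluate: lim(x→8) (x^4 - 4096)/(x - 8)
This is a standard limit.

Factor or rationalize the expression:
  lim(x→8) (x^4 - 4096)/(x - 8) = 2048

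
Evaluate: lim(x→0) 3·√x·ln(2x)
This is a 0·∞ indeterminate form.

Rewrite 0·∞ as a quotient (0/0 or ∞/∞ form), then apply L'Hôpital's rule:
  lim(x→0) 3·√x·ln(2x) = 0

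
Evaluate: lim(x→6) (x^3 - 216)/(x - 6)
This is a standard limit.

Factor or rationalize the expression:
  lim(x→6) (x^3 - 216)/(x - 6) = 108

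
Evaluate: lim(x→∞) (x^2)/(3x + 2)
This is an ∞/∞ indeterminate form.

Apply L'Hôpital's rule: differentiate numerator and denominator separately.
  f(x) = x^2   ⇒   f'(x) = 2·x
  g(x) = 3·x + 2   ⇒   g'(x) = 3
  lim(x→∞) f'(x)/g'(x) = lim(x→∞) (2·x)/(3)
  = ∞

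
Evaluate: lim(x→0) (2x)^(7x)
This is an exponential indeterminate form.

For exponential indeterminate forms, take the natural log:
  Let L = lim(x→0) (2x)^(7x)
  Then ln(L) = lim(x→0) [exponent × ln(base)]
  Evaluate using L'Hôpital or standard limits, then exponentiate.
  L = 1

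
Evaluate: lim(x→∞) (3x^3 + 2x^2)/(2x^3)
This is an ∞/∞ indeterminate form.

Apply L'Hôpital's rule: differentiate numerator and denominator separately.
  f(x) = 3·x^3 + 2·x^2   ⇒   f'(x) = 9·x^2 + 4·x
  g(x) = 2·x^3   ⇒   g'(x) = 6·x^2
  lim(x→∞) f'(x)/g'(x) = lim(x→∞) (9·x^2 + 4·x)/(6·x^2)
  = 3/2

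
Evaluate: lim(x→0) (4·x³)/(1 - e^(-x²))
This is a 0/0 indeterminate form.

Apply L'Hôpital's rule: differentiate numerator and denominator separately.
  f(x) = 4·x^3   ⇒   f'(x) = 12·x^2
  g(x) = 1 - e^(-x^2)   ⇒   g'(x) = 2·x·e^(-x^2)
  lim(x→0) f'(x)/g'(x) = lim(x→0) (12·x^2)/(2·x·e^(-x^2))
  = 0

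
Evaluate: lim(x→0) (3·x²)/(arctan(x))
This is a 0/0 indeterminate form.

Apply L'Hôpital's rule: differentiate numerator and denominator separately.
  f(x) = 3·x^2   ⇒   f'(x) = 6·x
  g(x) = atan(x)   ⇒   g'(x) = 1/(x^2 + 1)
  lim(x→0) f'(x)/g'(x) = lim(x→0) (6·x)/(1/(x^2 + 1))
  = 0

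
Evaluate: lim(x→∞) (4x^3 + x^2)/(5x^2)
This is an ∞/∞ indeterminate form.

Apply L'Hôpital's rule: differentiate numerator and denominator separately.
  f(x) = 4·x^3 + x^2   ⇒   f'(x) = 12·x^2 + 2·x
  g(x) = 5·x^2   ⇒   g'(x) = 10·x
  lim(x→∞) f'(x)/g'(x) = lim(x→∞) (12·x^2 + 2·x)/(10·x)
  = ∞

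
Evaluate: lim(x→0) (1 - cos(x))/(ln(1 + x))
This is a 0/0 indeterminate form.

Apply L'Hôpital's rule: differentiate numerator and denominator separately.
  f(x) = 1 - cos(x)   ⇒   f'(x) = sin(x)
  g(x) = ln(x + 1)   ⇒   g'(x) = 1/(x + 1)
  lim(x→0) f'(x)/g'(x) = lim(x→0) (sin(x))/(1/(x + 1))
  = 0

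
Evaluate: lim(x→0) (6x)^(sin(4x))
This is an exponential indeterminate form.

For exponential indeterminate forms, take the natural log:
  Let L = lim(x→0) (6x)^(sin(4x))
  Then ln(L) = lim(x→0) [exponent × ln(base)]
  Evaluate using L'Hôpital or standard limits, then exponentiate.
  L = 1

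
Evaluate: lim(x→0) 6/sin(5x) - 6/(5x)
This is an ∞-∞ indeterminate form.

Combine fractions or rationalize to convert ∞-∞ to 0/0 form:
  lim(x→0) 6/sin(5x) - 6/(5x) = 0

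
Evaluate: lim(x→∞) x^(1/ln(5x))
This is an exponential indeterminate form.

For exponential indeterminate forms, take the natural log:
  Let L = lim(x→∞) x^(1/ln(5x))
  Then ln(L) = lim(x→∞) [exponent × ln(base)]
  Evaluate using L'Hôpital or standard limits, then exponentiate.
  L = e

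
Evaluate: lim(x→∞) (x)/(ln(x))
This is an ∞/∞ indeterminate form.

Apply L'Hôpital's rule: differentiate numerator and denominator separately.
  f(x) = x   ⇒   f'(x) = 1
  g(x) = ln(x)   ⇒   g'(x) = 1/x
  lim(x→∞) f'(x)/g'(x) = lim(x→∞) (1)/(1/x)
  = ∞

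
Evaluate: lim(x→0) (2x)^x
This is an exponential indeterminate form.

For exponential indeterminate forms, take the natural log:
  Let L = lim(x→0) (2x)^x
  Then ln(L) = lim(x→0) [exponent × ln(base)]
  Evaluate using L'Hôpital or standard limits, then exponentiate.
  L = 1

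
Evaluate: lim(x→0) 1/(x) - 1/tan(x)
This is an ∞-∞ indeterminate form.

Combine fractions or rationalize to convert ∞-∞ to 0/0 form:
  lim(x→0) 1/(x) - 1/tan(x) = 0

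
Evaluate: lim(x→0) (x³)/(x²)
This is a 0/0 indeterminate form.

Apply L'Hôpital's rule: differentiate numerator and denominator separately.
  f(x) = x^3   ⇒   f'(x) = 3·x^2
  g(x) = x^2   ⇒   g'(x) = 2·x
  lim(x→0) f'(x)/g'(x) = lim(x→0) (3·x^2)/(2·x)
  = 0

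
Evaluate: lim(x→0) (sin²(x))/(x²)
This is a 0/0 indeterminate form.

Apply L'Hôpital's rule: differentiate numerator and denominator separately.
  f(x) = sin(x)^2   ⇒   f'(x) = 2·sin(x)·cos(x)
  g(x) = x^2   ⇒   g'(x) = 2·x
  lim(x→0) f'(x)/g'(x) = lim(x→0) (2·sin(x)·cos(x))/(2·x)
  = 1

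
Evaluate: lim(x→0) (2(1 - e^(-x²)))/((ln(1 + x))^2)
This is a 0/0 indeterminate form.

Apply L'Hôpital's rule: differentiate numerator and denominator separately.
  f(x) = 2 - 2·e^(-x^2)   ⇒   f'(x) = 4·x·e^(-x^2)
  g(x) = ln(x + 1)^2   ⇒   g'(x) = 2·ln(x + 1)/(x + 1)
  lim(x→0) f'(x)/g'(x) = lim(x→0) (4·x·e^(-x^2))/(2·ln(x + 1)/(x + 1))
  = 2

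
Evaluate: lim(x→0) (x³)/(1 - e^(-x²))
This is a 0/0 indeterminate form.

Apply L'Hôpital's rule: differentiate numerator and denominator separately.
  f(x) = x^3   ⇒   f'(x) = 3·x^2
  g(x) = 1 - e^(-x^2)   ⇒   g'(x) = 2·x·e^(-x^2)
  lim(x→0) f'(x)/g'(x) = lim(x→0) (3·x^2)/(2·x·e^(-x^2))
  = 0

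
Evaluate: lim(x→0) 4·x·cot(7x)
This is a 0·∞ indeterminate form.

Rewrite 0·∞ as a quotient (0/0 or ∞/∞ form), then apply L'Hôpital's rule:
  lim(x→0) 4·x·cot(7x) = 4/7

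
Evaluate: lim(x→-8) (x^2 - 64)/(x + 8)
This is a standard limit.

Factor or rationalize the expression:
  lim(x→-8) (x^2 - 64)/(x + 8) = -16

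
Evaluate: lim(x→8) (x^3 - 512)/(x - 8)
This is a standard limit.

Factor or rationalize the expression:
  lim(x→8) (x^3 - 512)/(x - 8) = 192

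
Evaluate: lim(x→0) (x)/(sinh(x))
This is a 0/0 indeterminate form.

Apply L'Hôpital's rule: differentiate numerator and denominator separately.
  f(x) = x   ⇒   f'(x) = 1
  g(x) = sinh(x)   ⇒   g'(x) = cosh(x)
  lim(x→0) f'(x)/g'(x) = lim(x→0) (1)/(cosh(x))
  = 1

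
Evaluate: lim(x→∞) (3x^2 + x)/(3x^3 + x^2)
This is an ∞/∞ indeterminate form.

Apply L'Hôpital's rule: differentiate numerator and denominator separately.
  f(x) = 3·x^2 + x   ⇒   f'(x) = 6·x + 1
  g(x) = 3·x^3 + x^2   ⇒   g'(x) = 9·x^2 + 2·x
  lim(x→∞) f'(x)/g'(x) = lim(x→∞) (6·x + 1)/(9·x^2 + 2·x)
  = 0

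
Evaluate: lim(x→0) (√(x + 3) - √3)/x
This is a standard limit.

Factor or rationalize the expression:
  lim(x→0) (√(x + 3) - √3)/x = sqrt(3)/6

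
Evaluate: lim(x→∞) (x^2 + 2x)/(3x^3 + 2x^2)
This is an ∞/∞ indeterminate form.

Apply L'Hôpital's rule: differentiate numerator and denominator separately.
  f(x) = x^2 + 2·x   ⇒   f'(x) = 2·x + 2
  g(x) = 3·x^3 + 2·x^2   ⇒   g'(x) = 9·x^2 + 4·x
  lim(x→∞) f'(x)/g'(x) = lim(x→∞) (2·x + 2)/(9·x^2 + 4·x)
  = 0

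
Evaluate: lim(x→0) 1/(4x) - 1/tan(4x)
This is an ∞-∞ indeterminate form.

Combine fractions or rationalize to convert ∞-∞ to 0/0 form:
  lim(x→0) 1/(4x) - 1/tan(4x) = 0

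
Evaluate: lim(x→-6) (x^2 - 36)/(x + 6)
This is a standard limit.

Factor or rationalize the expression:
  lim(x→-6) (x^2 - 36)/(x + 6) = -12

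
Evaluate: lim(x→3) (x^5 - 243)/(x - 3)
This is a standard limit.

Factor or rationalize the expression:
  lim(x→3) (x^5 - 243)/(x - 3) = 405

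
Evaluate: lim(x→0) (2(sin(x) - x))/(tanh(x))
This is a 0/0 indeterminate form.

Apply L'Hôpital's rule: differentiate numerator and denominator separately.
  f(x) = -2·x + 2·sin(x)   ⇒   f'(x) = 2·cos(x) - 2
  g(x) = tanh(x)   ⇒   g'(x) = 1 - tanh(x)^2
  lim(x→0) f'(x)/g'(x) = lim(x→0) (2·cos(x) - 2)/(1 - tanh(x)^2)
  = 0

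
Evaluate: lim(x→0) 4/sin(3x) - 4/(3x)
This is an ∞-∞ indeterminate form.

Combine fractions or rationalize to convert ∞-∞ to 0/0 form:
  lim(x→0) 4/sin(3x) - 4/(3x) = 0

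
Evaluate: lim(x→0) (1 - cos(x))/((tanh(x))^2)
This is a 0/0 indeterminate form.

Apply L'Hôpital's rule: differentiate numerator and denominator separately.
  f(x) = 1 - cos(x)   ⇒   f'(x) = sin(x)
  g(x) = tanh(x)^2   ⇒   g'(x) = (2 - 2·tanh(x)^2)·tanh(x)
  lim(x→0) f'(x)/g'(x) = lim(x→0) (sin(x))/((2 - 2·tanh(x)^2)·tanh(x))
  = 1/2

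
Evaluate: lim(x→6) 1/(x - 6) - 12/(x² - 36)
This is an ∞-∞ indeterminate form.

Combine fractions or rationalize to convert ∞-∞ to 0/0 form:
  lim(x→6) 1/(x - 6) - 12/(x² - 36) = 1/12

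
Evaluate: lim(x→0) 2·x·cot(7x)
This is a 0·∞ indeterminate form.

Rewrite 0·∞ as a quotient (0/0 or ∞/∞ form), then apply L'Hôpital's rule:
  lim(x→0) 2·x·cot(7x) = 2/7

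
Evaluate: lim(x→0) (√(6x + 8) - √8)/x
This is a standard limit.

Factor or rationalize the expression:
  lim(x→0) (√(6x + 8) - √8)/x = 3·sqrt(2)/4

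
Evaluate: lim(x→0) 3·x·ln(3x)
This is a 0·∞ indeterminate form.

Rewrite 0·∞ as a quotient (0/0 or ∞/∞ form), then apply L'Hôpital's rule:
  lim(x→0) 3·x·ln(3x) = 0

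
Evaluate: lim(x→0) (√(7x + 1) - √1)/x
This is a standard limit.

Factor or rationalize the expression:
  lim(x→0) (√(7x + 1) - √1)/x = 7/2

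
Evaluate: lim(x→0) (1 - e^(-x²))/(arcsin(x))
This is a 0/0 indeterminate form.

Apply L'Hôpital's rule: differentiate numerator and denominator separately.
  f(x) = 1 - e^(-x^2)   ⇒   f'(x) = 2·x·e^(-x^2)
  g(x) = asin(x)   ⇒   g'(x) = 1/sqrt(1 - x^2)
  lim(x→0) f'(x)/g'(x) = lim(x→0) (2·x·e^(-x^2))/(1/sqrt(1 - x^2))
  = 0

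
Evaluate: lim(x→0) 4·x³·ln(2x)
This is a 0·∞ indeterminate form.

Rewrite 0·∞ as a quotient (0/0 or ∞/∞ form), then apply L'Hôpital's rule:
  lim(x→0) 4·x³·ln(2x) = 0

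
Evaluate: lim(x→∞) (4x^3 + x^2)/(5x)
This is an ∞/∞ indeterminate form.

Apply L'Hôpital's rule: differentiate numerator and denominator separately.
  f(x) = 4·x^3 + x^2   ⇒   f'(x) = 12·x^2 + 2·x
  g(x) = 5·x   ⇒   g'(x) = 5
  lim(x→∞) f'(x)/g'(x) = lim(x→∞) (12·x^2 + 2·x)/(5)
  = ∞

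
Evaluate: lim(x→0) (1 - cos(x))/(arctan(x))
This is a 0/0 indeterminate form.

Apply L'Hôpital's rule: differentiate numerator and denominator separately.
  f(x) = 1 - cos(x)   ⇒   f'(x) = sin(x)
  g(x) = atan(x)   ⇒   g'(x) = 1/(x^2 + 1)
  lim(x→0) f'(x)/g'(x) = lim(x→0) (sin(x))/(1/(x^2 + 1))
  = 0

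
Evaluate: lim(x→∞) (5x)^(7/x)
This is an exponential indeterminate form.

For exponential indeterminate forms, take the natural log:
  Let L = lim(x→∞) (5x)^(7/x)
  Then ln(L) = lim(x→∞) [exponent × ln(base)]
  Evaluate using L'Hôpital or standard limits, then exponentiate.
  L = 1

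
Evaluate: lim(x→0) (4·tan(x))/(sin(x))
This is a 0/0 indeterminate form.

Apply L'Hôpital's rule: differentiate numerator and denominator separately.
  f(x) = 4·tan(x)   ⇒   f'(x) = 4·tan(x)^2 + 4
  g(x) = sin(x)   ⇒   g'(x) = cos(x)
  lim(x→0) f'(x)/g'(x) = lim(x→0) (4·tan(x)^2 + 4)/(cos(x))
  = 4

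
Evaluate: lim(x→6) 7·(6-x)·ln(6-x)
This is a 0·∞ indeterminate form.

Rewrite 0·∞ as a quotient (0/0 or ∞/∞ form), then apply L'Hôpital's rule:
  lim(x→6) 7·(6-x)·ln(6-x) = 0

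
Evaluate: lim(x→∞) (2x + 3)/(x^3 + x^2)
This is an ∞/∞ indeterminate form.

Apply L'Hôpital's rule: differentiate numerator and denominator separately.
  f(x) = 2·x + 3   ⇒   f'(x) = 2
  g(x) = x^3 + x^2   ⇒   g'(x) = 3·x^2 + 2·x
  lim(x→∞) f'(x)/g'(x) = lim(x→∞) (2)/(3·x^2 + 2·x)
  = 0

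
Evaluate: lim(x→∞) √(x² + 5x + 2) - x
This is an ∞-∞ indeterminate form.

Combine fractions or rationalize to convert ∞-∞ to 0/0 form:
  lim(x→∞) √(x² + 5x + 2) - x = 5/2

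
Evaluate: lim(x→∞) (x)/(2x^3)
This is an ∞/∞ indeterminate form.

Apply L'Hôpital's rule: differentiate numerator and denominator separately.
  f(x) = x   ⇒   f'(x) = 1
  g(x) = 2·x^3   ⇒   g'(x) = 6·x^2
  lim(x→∞) f'(x)/g'(x) = lim(x→∞) (1)/(6·x^2)
  = 0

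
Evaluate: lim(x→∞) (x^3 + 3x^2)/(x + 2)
This is an ∞/∞ indeterminate form.

Apply L'Hôpital's rule: differentiate numerator and denominator separately.
  f(x) = x^3 + 3·x^2   ⇒   f'(x) = 3·x^2 + 6·x
  g(x) = x + 2   ⇒   g'(x) = 1
  lim(x→∞) f'(x)/g'(x) = lim(x→∞) (3·x^2 + 6·x)/(1)
  = ∞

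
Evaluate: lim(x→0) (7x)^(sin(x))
This is an exponential indeterminate form.

For exponential indeterminate forms, take the natural log:
  Let L = lim(x→0) (7x)^(sin(x))
  Then ln(L) = lim(x→0) [exponent × ln(base)]
  Evaluate using L'Hôpital or standard limits, then exponentiate.
  L = 1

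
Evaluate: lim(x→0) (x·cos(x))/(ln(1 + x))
This is a 0/0 indeterminate form.

Apply L'Hôpital's rule: differentiate numerator and denominator separately.
  f(x) = x·cos(x)   ⇒   f'(x) = -x·sin(x) + cos(x)
  g(x) = ln(x + 1)   ⇒   g'(x) = 1/(x + 1)
  lim(x→0) f'(x)/g'(x) = lim(x→0) (-x·sin(x) + cos(x))/(1/(x + 1))
  = 1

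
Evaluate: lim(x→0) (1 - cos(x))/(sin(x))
This is a 0/0 indeterminate form.

Apply L'Hôpital's rule: differentiate numerator and denominator separately.
  f(x) = 1 - cos(x)   ⇒   f'(x) = sin(x)
  g(x) = sin(x)   ⇒   g'(x) = cos(x)
  lim(x→0) f'(x)/g'(x) = lim(x→0) (sin(x))/(cos(x))
  = 0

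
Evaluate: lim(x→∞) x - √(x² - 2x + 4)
This is an ∞-∞ indeterminate form.

Combine fractions or rationalize to convert ∞-∞ to 0/0 form:
  lim(x→∞) x - √(x² - 2x + 4) = 1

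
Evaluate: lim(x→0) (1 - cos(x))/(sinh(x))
This is a 0/0 indeterminate form.

Apply L'Hôpital's rule: differentiate numerator and denominator separately.
  f(x) = 1 - cos(x)   ⇒   f'(x) = sin(x)
  g(x) = sinh(x)   ⇒   g'(x) = cosh(x)
  lim(x→0) f'(x)/g'(x) = lim(x→0) (sin(x))/(cosh(x))
  = 0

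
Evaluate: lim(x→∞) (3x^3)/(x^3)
This is an ∞/∞ indeterminate form.

Apply L'Hôpital's rule: differentiate numerator and denominator separately.
  f(x) = 3·x^3   ⇒   f'(x) = 9·x^2
  g(x) = x^3   ⇒   g'(x) = 3·x^2
  lim(x→∞) f'(x)/g'(x) = lim(x→∞) (9·x^2)/(3·x^2)
  = 3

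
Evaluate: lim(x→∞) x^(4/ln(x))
This is an exponential indeterminate form.

For exponential indeterminate forms, take the natural log:
  Let L = lim(x→∞) x^(4/ln(x))
  Then ln(L) = lim(x→∞) [exponent × ln(base)]
  Evaluate using L'Hôpital or standard limits, then exponentiate.
  L = e^(4)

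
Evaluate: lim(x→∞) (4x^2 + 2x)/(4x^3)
This is an ∞/∞ indeterminate form.

Apply L'Hôpital's rule: differentiate numerator and denominator separately.
  f(x) = 4·x^2 + 2·x   ⇒   f'(x) = 8·x + 2
  g(x) = 4·x^3   ⇒   g'(x) = 12·x^2
  lim(x→∞) f'(x)/g'(x) = lim(x→∞) (8·x + 2)/(12·x^2)
  = 0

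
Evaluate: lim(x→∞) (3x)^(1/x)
This is an exponential indeterminate form.

For exponential indeterminate forms, take the natural log:
  Let L = lim(x→∞) (3x)^(1/x)
  Then ln(L) = lim(x→∞) [exponent × ln(base)]
  Evaluate using L'Hôpital or standard limits, then exponentiate.
  L = 1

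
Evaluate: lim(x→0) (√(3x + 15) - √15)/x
This is a standard limit.

Factor or rationalize the expression:
  lim(x→0) (√(3x + 15) - √15)/x = sqrt(15)/10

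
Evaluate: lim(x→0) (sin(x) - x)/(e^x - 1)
This is a 0/0 indeterminate form.

Apply L'Hôpital's rule: differentiate numerator and denominator separately.
  f(x) = -x + sin(x)   ⇒   f'(x) = cos(x) - 1
  g(x) = e^(x) - 1   ⇒   g'(x) = e^(x)
  lim(x→0) f'(x)/g'(x) = lim(x→0) (cos(x) - 1)/(e^(x))
  = 0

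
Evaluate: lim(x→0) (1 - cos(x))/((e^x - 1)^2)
This is a 0/0 indeterminate form.

Apply L'Hôpital's rule: differentiate numerator and denominator separately.
  f(x) = 1 - cos(x)   ⇒   f'(x) = sin(x)
  g(x) = (e^(x) - 1)^2   ⇒   g'(x) = 2·(e^(x) - 1)·e^(x)
  lim(x→0) f'(x)/g'(x) = lim(x→0) (sin(x))/(2·(e^(x) - 1)·e^(x))
  = 1/2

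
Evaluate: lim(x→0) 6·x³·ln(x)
This is a 0·∞ indeterminate form.

Rewrite 0·∞ as a quotient (0/0 or ∞/∞ form), then apply L'Hôpital's rule:
  lim(x→0) 6·x³·ln(x) = 0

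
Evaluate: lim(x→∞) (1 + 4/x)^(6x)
This is an exponential indeterminate form.

For exponential indeterminate forms, take the natural log:
  Let L = lim(x→∞) (1 + 4/x)^(6x)
  Then ln(L) = lim(x→∞) [exponent × ln(base)]
  Evaluate using L'Hôpital or standard limits, then exponentiate.
  L = e^(24)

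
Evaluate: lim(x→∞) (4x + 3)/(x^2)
This is an ∞/∞ indeterminate form.

Apply L'Hôpital's rule: differentiate numerator and denominator separately.
  f(x) = 4·x + 3   ⇒   f'(x) = 4
  g(x) = x^2   ⇒   g'(x) = 2·x
  lim(x→∞) f'(x)/g'(x) = lim(x→∞) (4)/(2·x)
  = 0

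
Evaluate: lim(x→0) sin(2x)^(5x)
This is an exponential indeterminate form.

For exponential indeterminate forms, take the natural log:
  Let L = lim(x→0) sin(2x)^(5x)
  Then ln(L) = lim(x→0) [exponent × ln(base)]
  Evaluate using L'Hôpital or standard limits, then exponentiate.
  L = 1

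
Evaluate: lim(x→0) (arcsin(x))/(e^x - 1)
This is a 0/0 indeterminate form.

Apply L'Hôpital's rule: differentiate numerator and denominator separately.
  f(x) = asin(x)   ⇒   f'(x) = 1/sqrt(1 - x^2)
  g(x) = e^(x) - 1   ⇒   g'(x) = e^(x)
  lim(x→0) f'(x)/g'(x) = lim(x→0) (1/sqrt(1 - x^2))/(e^(x))
  = 1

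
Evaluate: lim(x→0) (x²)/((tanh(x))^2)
This is a 0/0 indeterminate form.

Apply L'Hôpital's rule: differentiate numerator and denominator separately.
  f(x) = x^2   ⇒   f'(x) = 2·x
  g(x) = tanh(x)^2   ⇒   g'(x) = (2 - 2·tanh(x)^2)·tanh(x)
  lim(x→0) f'(x)/g'(x) = lim(x→0) (2·x)/((2 - 2·tanh(x)^2)·tanh(x))
  = 1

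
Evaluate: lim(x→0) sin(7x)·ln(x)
This is a 0·∞ indeterminate form.

Rewrite 0·∞ as a quotient (0/0 or ∞/∞ form), then apply L'Hôpital's rule:
  lim(x→0) sin(7x)·ln(x) = 0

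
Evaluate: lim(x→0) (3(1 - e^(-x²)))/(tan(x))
This is a 0/0 indeterminate form.

Apply L'Hôpital's rule: differentiate numerator and denominator separately.
  f(x) = 3 - 3·e^(-x^2)   ⇒   f'(x) = 6·x·e^(-x^2)
  g(x) = tan(x)   ⇒   g'(x) = tan(x)^2 + 1
  lim(x→0) f'(x)/g'(x) = lim(x→0) (6·x·e^(-x^2))/(tan(x)^2 + 1)
  = 0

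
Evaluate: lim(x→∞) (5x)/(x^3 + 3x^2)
This is an ∞/∞ indeterminate form.

Apply L'Hôpital's rule: differentiate numerator and denominator separately.
  f(x) = 5·x   ⇒   f'(x) = 5
  g(x) = x^3 + 3·x^2   ⇒   g'(x) = 3·x^2 + 6·x
  lim(x→∞) f'(x)/g'(x) = lim(x→∞) (5)/(3·x^2 + 6·x)
  = 0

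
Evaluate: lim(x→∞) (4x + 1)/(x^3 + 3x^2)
This is an ∞/∞ indeterminate form.

Apply L'Hôpital's rule: differentiate numerator and denominator separately.
  f(x) = 4·x + 1   ⇒   f'(x) = 4
  g(x) = x^3 + 3·x^2   ⇒   g'(x) = 3·x^2 + 6·x
  lim(x→∞) f'(x)/g'(x) = lim(x→∞) (4)/(3·x^2 + 6·x)
  = 0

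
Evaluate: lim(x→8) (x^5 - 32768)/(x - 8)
This is a standard limit.

Factor or rationalize the expression:
  lim(x→8) (x^5 - 32768)/(x - 8) = 20480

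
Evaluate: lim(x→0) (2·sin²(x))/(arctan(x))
This is a 0/0 indeterminate form.

Apply L'Hôpital's rule: differentiate numerator and denominator separately.
  f(x) = 2·sin(x)^2   ⇒   f'(x) = 4·sin(x)·cos(x)
  g(x) = atan(x)   ⇒   g'(x) = 1/(x^2 + 1)
  lim(x→0) f'(x)/g'(x) = lim(x→0) (4·sin(x)·cos(x))/(1/(x^2 + 1))
  = 0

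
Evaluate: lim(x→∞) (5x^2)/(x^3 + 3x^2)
This is an ∞/∞ indeterminate form.

Apply L'Hôpital's rule: differentiate numerator and denominator separately.
  f(x) = 5·x^2   ⇒   f'(x) = 10·x
  g(x) = x^3 + 3·x^2   ⇒   g'(x) = 3·x^2 + 6·x
  lim(x→∞) f'(x)/g'(x) = lim(x→∞) (10·x)/(3·x^2 + 6·x)
  = 0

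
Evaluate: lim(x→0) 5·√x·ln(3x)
This is a 0·∞ indeterminate form.

Rewrite 0·∞ as a quotient (0/0 or ∞/∞ form), then apply L'Hôpital's rule:
  lim(x→0) 5·√x·ln(3x) = 0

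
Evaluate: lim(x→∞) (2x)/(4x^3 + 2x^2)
This is an ∞/∞ indeterminate form.

Apply L'Hôpital's rule: differentiate numerator and denominator separately.
  f(x) = 2·x   ⇒   f'(x) = 2
  g(x) = 4·x^3 + 2·x^2   ⇒   g'(x) = 12·x^2 + 4·x
  lim(x→∞) f'(x)/g'(x) = lim(x→∞) (2)/(12·x^2 + 4·x)
  = 0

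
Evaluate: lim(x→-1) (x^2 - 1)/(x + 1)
This is a standard limit.

Factor or rationalize the expression:
  lim(x→-1) (x^2 - 1)/(x + 1) = -2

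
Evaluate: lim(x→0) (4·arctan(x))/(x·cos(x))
This is a 0/0 indeterminate form.

Apply L'Hôpital's rule: differentiate numerator and denominator separately.
  f(x) = 4·atan(x)   ⇒   f'(x) = 4/(x^2 + 1)
  g(x) = x·cos(x)   ⇒   g'(x) = -x·sin(x) + cos(x)
  lim(x→0) f'(x)/g'(x) = lim(x→0) (4/(x^2 + 1))/(-x·sin(x) + cos(x))
  = 4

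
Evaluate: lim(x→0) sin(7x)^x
This is an exponential indeterminate form.

For exponential indeterminate forms, take the natural log:
  Let L = lim(x→0) sin(7x)^x
  Then ln(L) = lim(x→0) [exponent × ln(base)]
  Evaluate using L'Hôpital or standard limits, then exponentiate.
  L = 1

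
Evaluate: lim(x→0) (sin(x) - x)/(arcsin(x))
This is a 0/0 indeterminate form.

Apply L'Hôpital's rule: differentiate numerator and denominator separately.
  f(x) = -x + sin(x)   ⇒   f'(x) = cos(x) - 1
  g(x) = asin(x)   ⇒   g'(x) = 1/sqrt(1 - x^2)
  lim(x→0) f'(x)/g'(x) = lim(x→0) (cos(x) - 1)/(1/sqrt(1 - x^2))
  = 0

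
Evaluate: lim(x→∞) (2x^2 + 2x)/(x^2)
This is an ∞/∞ indeterminate form.

Apply L'Hôpital's rule: differentiate numerator and denominator separately.
  f(x) = 2·x^2 + 2·x   ⇒   f'(x) = 4·x + 2
  g(x) = x^2   ⇒   g'(x) = 2·x
  lim(x→∞) f'(x)/g'(x) = lim(x→∞) (4·x + 2)/(2·x)
  = 2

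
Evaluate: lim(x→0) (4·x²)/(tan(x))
This is a 0/0 indeterminate form.

Apply L'Hôpital's rule: differentiate numerator and denominator separately.
  f(x) = 4·x^2   ⇒   f'(x) = 8·x
  g(x) = tan(x)   ⇒   g'(x) = tan(x)^2 + 1
  lim(x→0) f'(x)/g'(x) = lim(x→0) (8·x)/(tan(x)^2 + 1)
  = 0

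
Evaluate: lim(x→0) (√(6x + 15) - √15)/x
This is a standard limit.

Factor or rationalize the expression:
  lim(x→0) (√(6x + 15) - √15)/x = sqrt(15)/5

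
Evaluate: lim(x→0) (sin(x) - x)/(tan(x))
This is a 0/0 indeterminate form.

Apply L'Hôpital's rule: differentiate numerator and denominator separately.
  f(x) = -x + sin(x)   ⇒   f'(x) = cos(x) - 1
  g(x) = tan(x)   ⇒   g'(x) = tan(x)^2 + 1
  lim(x→0) f'(x)/g'(x) = lim(x→0) (cos(x) - 1)/(tan(x)^2 + 1)
  = 0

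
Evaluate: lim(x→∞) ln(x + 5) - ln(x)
This is an ∞-∞ indeterminate form.

Combine fractions or rationalize to convert ∞-∞ to 0/0 form:
  lim(x→∞) ln(x + 5) - ln(x) = 0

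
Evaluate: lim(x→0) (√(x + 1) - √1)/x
This is a standard limit.

Factor or rationalize the expression:
  lim(x→0) (√(x + 1) - √1)/x = 1/2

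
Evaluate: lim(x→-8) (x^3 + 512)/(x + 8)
This is a standard limit.

Factor or rationalize the expression:
  lim(x→-8) (x^3 + 512)/(x + 8) = 192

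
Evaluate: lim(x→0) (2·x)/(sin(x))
This is a 0/0 indeterminate form.

Apply L'Hôpital's rule: differentiate numerator and denominator separately.
  f(x) = 2·x   ⇒   f'(x) = 2
  g(x) = sin(x)   ⇒   g'(x) = cos(x)
  lim(x→0) f'(x)/g'(x) = lim(x→0) (2)/(cos(x))
  = 2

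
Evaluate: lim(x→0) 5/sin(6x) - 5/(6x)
This is an ∞-∞ indeterminate form.

Combine fractions or rationalize to convert ∞-∞ to 0/0 form:
  lim(x→0) 5/sin(6x) - 5/(6x) = 0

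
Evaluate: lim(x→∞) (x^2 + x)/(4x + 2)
This is an ∞/∞ indeterminate form.

Apply L'Hôpital's rule: differentiate numerator and denominator separately.
  f(x) = x^2 + x   ⇒   f'(x) = 2·x + 1
  g(x) = 4·x + 2   ⇒   g'(x) = 4
  lim(x→∞) f'(x)/g'(x) = lim(x→∞) (2·x + 1)/(4)
  = ∞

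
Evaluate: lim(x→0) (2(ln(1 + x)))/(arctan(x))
This is a 0/0 indeterminate form.

Apply L'Hôpital's rule: differentiate numerator and denominator separately.
  f(x) = 2·ln(x + 1)   ⇒   f'(x) = 2/(x + 1)
  g(x) = atan(x)   ⇒   g'(x) = 1/(x^2 + 1)
  lim(x→0) f'(x)/g'(x) = lim(x→0) (2/(x + 1))/(1/(x^2 + 1))
  = 2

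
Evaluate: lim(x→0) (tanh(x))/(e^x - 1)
This is a 0/0 indeterminate form.

Apply L'Hôpital's rule: differentiate numerator and denominator separately.
  f(x) = tanh(x)   ⇒   f'(x) = 1 - tanh(x)^2
  g(x) = e^(x) - 1   ⇒   g'(x) = e^(x)
  lim(x→0) f'(x)/g'(x) = lim(x→0) (1 - tanh(x)^2)/(e^(x))
  = 1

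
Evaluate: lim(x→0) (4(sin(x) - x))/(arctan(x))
This is a 0/0 indeterminate form.

Apply L'Hôpital's rule: differentiate numerator and denominator separately.
  f(x) = -4·x + 4·sin(x)   ⇒   f'(x) = 4·cos(x) - 4
  g(x) = atan(x)   ⇒   g'(x) = 1/(x^2 + 1)
  lim(x→0) f'(x)/g'(x) = lim(x→0) (4·cos(x) - 4)/(1/(x^2 + 1))
  = 0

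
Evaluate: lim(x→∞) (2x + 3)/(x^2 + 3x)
This is an ∞/∞ indeterminate form.

Apply L'Hôpital's rule: differentiate numerator and denominator separately.
  f(x) = 2·x + 3   ⇒   f'(x) = 2
  g(x) = x^2 + 3·x   ⇒   g'(x) = 2·x + 3
  lim(x→∞) f'(x)/g'(x) = lim(x→∞) (2)/(2·x + 3)
  = 0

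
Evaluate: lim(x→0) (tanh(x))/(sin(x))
This is a 0/0 indeterminate form.

Apply L'Hôpital's rule: differentiate numerator and denominator separately.
  f(x) = tanh(x)   ⇒   f'(x) = 1 - tanh(x)^2
  g(x) = sin(x)   ⇒   g'(x) = cos(x)
  lim(x→0) f'(x)/g'(x) = lim(x→0) (1 - tanh(x)^2)/(cos(x))
  = 1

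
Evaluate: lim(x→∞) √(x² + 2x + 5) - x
This is an ∞-∞ indeterminate form.

Combine fractions or rationalize to convert ∞-∞ to 0/0 form:
  lim(x→∞) √(x² + 2x + 5) - x = 1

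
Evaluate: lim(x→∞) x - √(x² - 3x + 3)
This is an ∞-∞ indeterminate form.

Combine fractions or rationalize to convert ∞-∞ to 0/0 form:
  lim(x→∞) x - √(x² - 3x + 3) = 3/2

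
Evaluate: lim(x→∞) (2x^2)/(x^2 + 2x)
This is an ∞/∞ indeterminate form.

Apply L'Hôpital's rule: differentiate numerator and denominator separately.
  f(x) = 2·x^2   ⇒   f'(x) = 4·x
  g(x) = x^2 + 2·x   ⇒   g'(x) = 2·x + 2
  lim(x→∞) f'(x)/g'(x) = lim(x→∞) (4·x)/(2·x + 2)
  = 2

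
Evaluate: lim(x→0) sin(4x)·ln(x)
This is a 0·∞ indeterminate form.

Rewrite 0·∞ as a quotient (0/0 or ∞/∞ form), then apply L'Hôpital's rule:
  lim(x→0) sin(4x)·ln(x) = 0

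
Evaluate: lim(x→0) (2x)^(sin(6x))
This is an exponential indeterminate form.

For exponential indeterminate forms, take the natural log:
  Let L = lim(x→0) (2x)^(sin(6x))
  Then ln(L) = lim(x→0) [exponent × ln(base)]
  Evaluate using L'Hôpital or standard limits, then exponentiate.
  L = 1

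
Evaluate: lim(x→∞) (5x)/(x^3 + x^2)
This is an ∞/∞ indeterminate form.

Apply L'Hôpital's rule: differentiate numerator and denominator separately.
  f(x) = 5·x   ⇒   f'(x) = 5
  g(x) = x^3 + x^2   ⇒   g'(x) = 3·x^2 + 2·x
  lim(x→∞) f'(x)/g'(x) = lim(x→∞) (5)/(3·x^2 + 2·x)
  = 0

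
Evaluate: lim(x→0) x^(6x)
This is an exponential indeterminate form.

For exponential indeterminate forms, take the natural log:
  Let L = lim(x→0) x^(6x)
  Then ln(L) = lim(x→0) [exponent × ln(base)]
  Evaluate using L'Hôpital or standard limits, then exponentiate.
  L = 1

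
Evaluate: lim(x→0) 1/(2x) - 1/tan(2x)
This is an ∞-∞ indeterminate form.

Combine fractions or rationalize to convert ∞-∞ to 0/0 form:
  lim(x→0) 1/(2x) - 1/tan(2x) = 0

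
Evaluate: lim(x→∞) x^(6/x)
This is an exponential indeterminate form.

For exponential indeterminate forms, take the natural log:
  Let L = lim(x→∞) x^(6/x)
  Then ln(L) = lim(x→∞) [exponent × ln(base)]
  Evaluate using L'Hôpital or standard limits, then exponentiate.
  L = 1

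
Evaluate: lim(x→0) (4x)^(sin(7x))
This is an exponential indeterminate form.

For exponential indeterminate forms, take the natural log:
  Let L = lim(x→0) (4x)^(sin(7x))
  Then ln(L) = lim(x→0) [exponent × ln(base)]
  Evaluate using L'Hôpital or standard limits, then exponentiate.
  L = 1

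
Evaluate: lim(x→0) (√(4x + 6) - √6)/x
This is a standard limit.

Factor or rationalize the expression:
  lim(x→0) (√(4x + 6) - √6)/x = sqrt(6)/3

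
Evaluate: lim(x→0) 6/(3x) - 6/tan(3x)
This is an ∞-∞ indeterminate form.

Combine fractions or rationalize to convert ∞-∞ to 0/0 form:
  lim(x→0) 6/(3x) - 6/tan(3x) = 0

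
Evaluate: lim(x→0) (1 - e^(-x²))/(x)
This is a 0/0 indeterminate form.

Apply L'Hôpital's rule: differentiate numerator and denominator separately.
  f(x) = 1 - e^(-x^2)   ⇒   f'(x) = 2·x·e^(-x^2)
  g(x) = x   ⇒   g'(x) = 1
  lim(x→0) f'(x)/g'(x) = lim(x→0) (2·x·e^(-x^2))/(1)
  = 0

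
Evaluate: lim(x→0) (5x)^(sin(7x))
This is an exponential indeterminate form.

For exponential indeterminate forms, take the natural log:
  Let L = lim(x→0) (5x)^(sin(7x))
  Then ln(L) = lim(x→0) [exponent × ln(base)]
  Evaluate using L'Hôpital or standard limits, then exponentiate.
  L = 1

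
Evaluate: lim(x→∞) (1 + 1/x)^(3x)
This is an exponential indeterminate form.

For exponential indeterminate forms, take the natural log:
  Let L = lim(x→∞) (1 + 1/x)^(3x)
  Then ln(L) = lim(x→∞) [exponent × ln(base)]
  Evaluate using L'Hôpital or standard limits, then exponentiate.
  L = e^(3)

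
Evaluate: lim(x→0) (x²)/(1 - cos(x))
This is a 0/0 indeterminate form.

Apply L'Hôpital's rule: differentiate numerator and denominator separately.
  f(x) = x^2   ⇒   f'(x) = 2·x
  g(x) = 1 - cos(x)   ⇒   g'(x) = sin(x)
  lim(x→0) f'(x)/g'(x) = lim(x→0) (2·x)/(sin(x))
  = 2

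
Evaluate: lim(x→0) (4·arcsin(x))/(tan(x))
This is a 0/0 indeterminate form.

Apply L'Hôpital's rule: differentiate numerator and denominator separately.
  f(x) = 4·asin(x)   ⇒   f'(x) = 4/sqrt(1 - x^2)
  g(x) = tan(x)   ⇒   g'(x) = tan(x)^2 + 1
  lim(x→0) f'(x)/g'(x) = lim(x→0) (4/sqrt(1 - x^2))/(tan(x)^2 + 1)
  = 4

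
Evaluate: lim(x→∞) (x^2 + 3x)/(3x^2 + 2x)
This is an ∞/∞ indeterminate form.

Apply L'Hôpital's rule: differentiate numerator and denominator separately.
  f(x) = x^2 + 3·x   ⇒   f'(x) = 2·x + 3
  g(x) = 3·x^2 + 2·x   ⇒   g'(x) = 6·x + 2
  lim(x→∞) f'(x)/g'(x) = lim(x→∞) (2·x + 3)/(6·x + 2)
  = 1/3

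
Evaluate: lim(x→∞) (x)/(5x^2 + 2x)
This is an ∞/∞ indeterminate form.

Apply L'Hôpital's rule: differentiate numerator and denominator separately.
  f(x) = x   ⇒   f'(x) = 1
  g(x) = 5·x^2 + 2·x   ⇒   g'(x) = 10·x + 2
  lim(x→∞) f'(x)/g'(x) = lim(x→∞) (1)/(10·x + 2)
  = 0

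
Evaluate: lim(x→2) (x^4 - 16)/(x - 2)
This is a standard limit.

Factor or rationalize the expression:
  lim(x→2) (x^4 - 16)/(x - 2) = 32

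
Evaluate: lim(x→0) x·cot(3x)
This is a 0·∞ indeterminate form.

Rewrite 0·∞ as a quotient (0/0 or ∞/∞ form), then apply L'Hôpital's rule:
  lim(x→0) x·cot(3x) = 1/3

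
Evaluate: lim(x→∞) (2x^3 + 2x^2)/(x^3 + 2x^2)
This is an ∞/∞ indeterminate form.

Apply L'Hôpital's rule: differentiate numerator and denominator separately.
  f(x) = 2·x^3 + 2·x^2   ⇒   f'(x) = 6·x^2 + 4·x
  g(x) = x^3 + 2·x^2   ⇒   g'(x) = 3·x^2 + 4·x
  lim(x→∞) f'(x)/g'(x) = lim(x→∞) (6·x^2 + 4·x)/(3·x^2 + 4·x)
  = 2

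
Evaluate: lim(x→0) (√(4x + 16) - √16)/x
This is a standard limit.

Factor or rationalize the expression:
  lim(x→0) (√(4x + 16) - √16)/x = 1/2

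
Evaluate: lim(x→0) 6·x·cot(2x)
This is a 0·∞ indeterminate form.

Rewrite 0·∞ as a quotient (0/0 or ∞/∞ form), then apply L'Hôpital's rule:
  lim(x→0) 6·x·cot(2x) = 3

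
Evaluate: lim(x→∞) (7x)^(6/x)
This is an exponential indeterminate form.

For exponential indeterminate forms, take the natural log:
  Let L = lim(x→∞) (7x)^(6/x)
  Then ln(L) = lim(x→∞) [exponent × ln(base)]
  Evaluate using L'Hôpital or standard limits, then exponentiate.
  L = 1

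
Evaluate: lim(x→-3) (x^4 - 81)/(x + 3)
This is a standard limit.

Factor or rationalize the expression:
  lim(x→-3) (x^4 - 81)/(x + 3) = -108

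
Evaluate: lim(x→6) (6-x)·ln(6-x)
This is a 0·∞ indeterminate form.

Rewrite 0·∞ as a quotient (0/0 or ∞/∞ form), then apply L'Hôpital's rule:
  lim(x→6) (6-x)·ln(6-x) = 0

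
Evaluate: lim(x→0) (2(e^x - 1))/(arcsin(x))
This is a 0/0 indeterminate form.

Apply L'Hôpital's rule: differentiate numerator and denominator separately.
  f(x) = 2·e^(x) - 2   ⇒   f'(x) = 2·e^(x)
  g(x) = asin(x)   ⇒   g'(x) = 1/sqrt(1 - x^2)
  lim(x→0) f'(x)/g'(x) = lim(x→0) (2·e^(x))/(1/sqrt(1 - x^2))
  = 2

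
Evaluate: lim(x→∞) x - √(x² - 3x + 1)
This is an ∞-∞ indeterminate form.

Combine fractions or rationalize to convert ∞-∞ to 0/0 form:
  lim(x→∞) x - √(x² - 3x + 1) = 3/2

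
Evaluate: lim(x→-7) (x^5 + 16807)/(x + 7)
This is a standard limit.

Factor or rationalize the expression:
  lim(x→-7) (x^5 + 16807)/(x + 7) = 12005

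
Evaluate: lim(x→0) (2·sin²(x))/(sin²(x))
This is a 0/0 indeterminate form.

Apply L'Hôpital's rule: differentiate numerator and denominator separately.
  f(x) = 2·sin(x)^2   ⇒   f'(x) = 4·sin(x)·cos(x)
  g(x) = sin(x)^2   ⇒   g'(x) = 2·sin(x)·cos(x)
  lim(x→0) f'(x)/g'(x) = lim(x→0) (4·sin(x)·cos(x))/(2·sin(x)·cos(x))
  = 2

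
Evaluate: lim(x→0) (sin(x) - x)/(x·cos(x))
This is a 0/0 indeterminate form.

Apply L'Hôpital's rule: differentiate numerator and denominator separately.
  f(x) = -x + sin(x)   ⇒   f'(x) = cos(x) - 1
  g(x) = x·cos(x)   ⇒   g'(x) = -x·sin(x) + cos(x)
  lim(x→0) f'(x)/g'(x) = lim(x→0) (cos(x) - 1)/(-x·sin(x) + cos(x))
  = 0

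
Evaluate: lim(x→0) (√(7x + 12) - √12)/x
This is a standard limit.

Factor or rationalize the expression:
  lim(x→0) (√(7x + 12) - √12)/x = 7·sqrt(3)/12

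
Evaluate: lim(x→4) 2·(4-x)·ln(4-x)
This is a 0·∞ indeterminate form.

Rewrite 0·∞ as a quotient (0/0 or ∞/∞ form), then apply L'Hôpital's rule:
  lim(x→4) 2·(4-x)·ln(4-x) = 0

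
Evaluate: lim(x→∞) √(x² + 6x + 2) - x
This is an ∞-∞ indeterminate form.

Combine fractions or rationalize to convert ∞-∞ to 0/0 form:
  lim(x→∞) √(x² + 6x + 2) - x = 3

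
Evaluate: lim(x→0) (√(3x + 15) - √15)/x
This is a standard limit.

Factor or rationalize the expression:
  lim(x→0) (√(3x + 15) - √15)/x = sqrt(15)/10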